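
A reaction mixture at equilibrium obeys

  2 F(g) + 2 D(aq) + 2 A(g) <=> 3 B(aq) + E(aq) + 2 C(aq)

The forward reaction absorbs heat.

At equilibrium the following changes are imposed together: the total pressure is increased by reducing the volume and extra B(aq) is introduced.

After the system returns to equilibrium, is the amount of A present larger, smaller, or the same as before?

cannot be determined

Gas moles: reactants 4, products 0 (Δn_gas = -4). Compression shifts the system toward the side with fewer moles of gas — to the right.
Adding B (aq), a product, drives the reaction to the left.
The two effects oppose each other, so the net shift — and hence the change in A — cannot be determined from the given information.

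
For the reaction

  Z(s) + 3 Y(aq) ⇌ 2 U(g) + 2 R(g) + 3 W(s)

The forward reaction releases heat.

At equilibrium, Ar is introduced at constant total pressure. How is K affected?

The equilibrium constant depends only on temperature. This perturbation may move the position of equilibrium, but since T is unchanged, K itself is unchanged.

unchanged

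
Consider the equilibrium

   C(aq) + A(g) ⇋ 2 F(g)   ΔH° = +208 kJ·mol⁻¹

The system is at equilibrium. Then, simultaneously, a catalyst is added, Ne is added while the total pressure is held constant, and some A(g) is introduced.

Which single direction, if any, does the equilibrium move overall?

right

A catalyst speeds both forward and reverse rates equally; it changes neither Q nor K — no shift from this change.
Adding inert gas at constant total pressure expands the volume and lowers every reacting partial pressure. With Δn_gas = 2 − 1 = +1, Q moves away from K toward the side with fewer gas moles, so the system shifts toward the side with more gas moles — to the right.
Adding A (g), a reactant, drives the reaction to the right.
Only the nonzero effect(s) matter; the net shift is to the right.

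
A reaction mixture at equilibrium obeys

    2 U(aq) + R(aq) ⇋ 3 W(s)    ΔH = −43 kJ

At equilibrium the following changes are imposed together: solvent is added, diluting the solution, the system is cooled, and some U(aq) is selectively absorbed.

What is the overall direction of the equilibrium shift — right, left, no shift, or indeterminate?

Dilution lowers every aqueous concentration by the same factor. Δn_aq = 0 − 3 = -3, so the system shifts toward the side with more dissolved moles — to the left.
The forward reaction is exothermic. Lowering T favours the exothermic direction — shift to the right.
Removing U (aq), a reactant, drives the reaction to the left.
The individual effects push in opposite directions; without quantitative information the net direction cannot be determined.

cannot be determined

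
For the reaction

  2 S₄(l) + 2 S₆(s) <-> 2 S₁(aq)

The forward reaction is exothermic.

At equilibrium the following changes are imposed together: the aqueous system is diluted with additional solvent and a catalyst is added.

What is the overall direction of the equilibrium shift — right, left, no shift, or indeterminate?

right

Dilution lowers every aqueous concentration by the same factor. Δn_aq = 2 − 0 = +2, so the system shifts toward the side with more dissolved moles — to the right.
A catalyst speeds both forward and reverse rates equally; it changes neither Q nor K — no shift from this change.
Only the nonzero effect(s) matter; the net shift is to the right.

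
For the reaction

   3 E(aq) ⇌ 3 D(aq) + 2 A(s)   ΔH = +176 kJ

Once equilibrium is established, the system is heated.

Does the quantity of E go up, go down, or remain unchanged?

decreases

The forward reaction is endothermic. Raising T favours the endothermic direction — shift to the right.
The net shift is to the right. E is a reactant, so its amount decreases.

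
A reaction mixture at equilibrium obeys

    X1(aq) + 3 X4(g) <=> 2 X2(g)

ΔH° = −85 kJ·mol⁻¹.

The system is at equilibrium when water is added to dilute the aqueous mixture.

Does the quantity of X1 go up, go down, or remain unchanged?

increases

Dilution lowers every aqueous concentration by the same factor. Δn_aq = 0 − 1 = -1, so the system shifts toward the side with more dissolved moles — to the left.
The net shift is to the left. X1 is a reactant, so its amount increases.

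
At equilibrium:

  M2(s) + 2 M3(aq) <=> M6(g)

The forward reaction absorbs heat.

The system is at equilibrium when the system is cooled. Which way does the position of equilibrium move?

left

The forward reaction is endothermic. Lowering T favours the exothermic direction — shift to the left.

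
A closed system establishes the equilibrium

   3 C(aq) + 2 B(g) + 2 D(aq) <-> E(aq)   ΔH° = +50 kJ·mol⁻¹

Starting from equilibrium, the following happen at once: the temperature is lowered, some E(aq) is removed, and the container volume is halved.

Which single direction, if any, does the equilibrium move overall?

cannot be determined

The forward reaction is endothermic. Lowering T favours the exothermic direction — shift to the left.
Removing E (aq), a product, drives the reaction to the right.
Gas moles: reactants 2, products 0 (Δn_gas = -2). Compression shifts the system toward the side with fewer moles of gas — to the right.
The individual effects push in opposite directions; without quantitative information the net direction cannot be determined.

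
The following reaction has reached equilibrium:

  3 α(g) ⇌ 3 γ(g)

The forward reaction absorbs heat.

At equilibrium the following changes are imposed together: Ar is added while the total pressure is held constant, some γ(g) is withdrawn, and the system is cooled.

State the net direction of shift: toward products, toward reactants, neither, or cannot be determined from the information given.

Adding inert gas at constant total pressure expands the volume, scaling every reacting partial pressure by the same factor. Δn_gas = 3 − 3 = 0, so Q is unchanged — no shift.
Removing γ (g), a product, drives the reaction to the right.
The forward reaction is endothermic. Lowering T favours the exothermic direction — shift to the left.
The individual effects push in opposite directions; without quantitative information the net direction cannot be determined.

cannot be determined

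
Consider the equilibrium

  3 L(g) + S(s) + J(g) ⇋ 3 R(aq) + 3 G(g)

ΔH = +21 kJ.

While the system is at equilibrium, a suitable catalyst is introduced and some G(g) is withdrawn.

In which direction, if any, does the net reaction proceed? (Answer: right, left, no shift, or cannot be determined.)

right

A catalyst speeds both forward and reverse rates equally; it changes neither Q nor K — no shift from this change.
Removing G (g), a product, drives the reaction to the right.
Only the nonzero effect(s) matter; the net shift is to the right.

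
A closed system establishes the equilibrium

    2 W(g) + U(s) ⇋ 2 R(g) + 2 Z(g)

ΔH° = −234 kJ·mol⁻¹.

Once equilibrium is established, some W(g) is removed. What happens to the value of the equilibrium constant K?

unchanged

The equilibrium constant depends only on temperature. This perturbation may move the position of equilibrium, but since T is unchanged, K itself is unchanged.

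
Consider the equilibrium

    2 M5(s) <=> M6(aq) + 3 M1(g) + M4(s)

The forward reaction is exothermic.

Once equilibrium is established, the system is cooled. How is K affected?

increases

K depends on temperature via the van 't Hoff relation. The forward reaction is exothermic, so lowering T increases K.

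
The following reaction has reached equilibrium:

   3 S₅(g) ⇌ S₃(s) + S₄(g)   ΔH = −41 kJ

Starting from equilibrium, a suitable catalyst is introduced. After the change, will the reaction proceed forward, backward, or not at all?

A catalyst speeds both forward and reverse rates equally; it changes neither Q nor K — no shift from this change.

no shift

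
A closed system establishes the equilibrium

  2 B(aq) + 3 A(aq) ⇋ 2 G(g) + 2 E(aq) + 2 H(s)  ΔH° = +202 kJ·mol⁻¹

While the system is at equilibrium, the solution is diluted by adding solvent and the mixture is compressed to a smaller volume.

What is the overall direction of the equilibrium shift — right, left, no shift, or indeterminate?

left

Dilution lowers every aqueous concentration by the same factor. Δn_aq = 2 − 5 = -3, so the system shifts toward the side with more dissolved moles — to the left.
Gas moles: reactants 0, products 2 (Δn_gas = +2). Compression shifts the system toward the side with fewer moles of gas — to the left.
All effects act in the same direction — net shift to the left.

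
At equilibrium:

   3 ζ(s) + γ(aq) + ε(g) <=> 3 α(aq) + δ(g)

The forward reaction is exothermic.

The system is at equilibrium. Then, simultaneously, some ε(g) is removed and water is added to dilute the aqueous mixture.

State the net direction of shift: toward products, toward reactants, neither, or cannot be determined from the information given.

Removing ε (g), a reactant, drives the reaction to the left.
Dilution lowers every aqueous concentration by the same factor. Δn_aq = 3 − 1 = +2, so the system shifts toward the side with more dissolved moles — to the right.
The individual effects push in opposite directions; without quantitative information the net direction cannot be determined.

cannot be determined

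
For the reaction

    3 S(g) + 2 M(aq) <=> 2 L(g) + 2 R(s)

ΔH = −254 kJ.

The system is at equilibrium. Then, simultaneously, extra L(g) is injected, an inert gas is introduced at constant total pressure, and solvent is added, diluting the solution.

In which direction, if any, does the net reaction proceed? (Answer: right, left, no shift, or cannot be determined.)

Adding L (g), a product, drives the reaction to the left.
Adding inert gas at constant total pressure expands the volume and lowers every reacting partial pressure. With Δn_gas = 2 − 3 = -1, Q moves away from K toward the side with fewer gas moles, so the system shifts toward the side with more gas moles — to the left.
Dilution lowers every aqueous concentration by the same factor. Δn_aq = 0 − 2 = -2, so the system shifts toward the side with more dissolved moles — to the left.
All effects act in the same direction — net shift to the left.

left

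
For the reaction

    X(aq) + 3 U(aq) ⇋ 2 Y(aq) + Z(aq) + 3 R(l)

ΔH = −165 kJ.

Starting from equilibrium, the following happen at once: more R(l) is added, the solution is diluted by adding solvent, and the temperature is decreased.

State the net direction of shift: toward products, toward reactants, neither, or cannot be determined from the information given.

cannot be determined

R is a pure liquid; its activity is 1 regardless of amount, so Q is unaffected — no shift from this change.
Dilution lowers every aqueous concentration by the same factor. Δn_aq = 3 − 4 = -1, so the system shifts toward the side with more dissolved moles — to the left.
The forward reaction is exothermic. Lowering T favours the exothermic direction — shift to the right.
The individual effects push in opposite directions; without quantitative information the net direction cannot be determined.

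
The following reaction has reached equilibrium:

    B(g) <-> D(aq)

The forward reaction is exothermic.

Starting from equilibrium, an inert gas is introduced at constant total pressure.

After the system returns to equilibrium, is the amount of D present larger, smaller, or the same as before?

Adding inert gas at constant total pressure expands the volume and lowers every reacting partial pressure. With Δn_gas = 0 − 1 = -1, Q moves away from K toward the side with fewer gas moles, so the system shifts toward the side with more gas moles — to the left.
The net shift is to the left. D is a product, so its amount decreases.

decreases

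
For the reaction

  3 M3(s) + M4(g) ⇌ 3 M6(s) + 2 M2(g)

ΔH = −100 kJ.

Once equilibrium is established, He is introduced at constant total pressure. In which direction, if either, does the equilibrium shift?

right

Adding inert gas at constant total pressure expands the volume and lowers every reacting partial pressure. With Δn_gas = 2 − 1 = +1, Q moves away from K toward the side with fewer gas moles, so the system shifts toward the side with more gas moles — to the right.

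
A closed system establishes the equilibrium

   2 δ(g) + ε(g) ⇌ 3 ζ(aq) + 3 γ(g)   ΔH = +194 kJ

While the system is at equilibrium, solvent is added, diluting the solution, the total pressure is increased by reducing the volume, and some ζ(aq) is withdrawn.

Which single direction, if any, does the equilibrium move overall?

Dilution lowers every aqueous concentration by the same factor. Δn_aq = 3 − 0 = +3, so the system shifts toward the side with more dissolved moles — to the right.
Gas moles: reactants 3, products 3. Δn_gas = 0, so a volume change leaves Q equal to K — no shift from this change.
Removing ζ (aq), a product, drives the reaction to the right.
Only the nonzero effect(s) matter; the net shift is to the right.

right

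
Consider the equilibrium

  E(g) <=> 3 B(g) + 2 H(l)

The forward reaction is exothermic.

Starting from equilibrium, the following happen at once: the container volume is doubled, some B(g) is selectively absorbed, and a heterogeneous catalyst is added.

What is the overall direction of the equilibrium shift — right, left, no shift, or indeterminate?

right

Gas moles: reactants 1, products 3 (Δn_gas = +2). Expansion shifts the system toward the side with more moles of gas — to the right.
Removing B (g), a product, drives the reaction to the right.
A catalyst speeds both forward and reverse rates equally; it changes neither Q nor K — no shift from this change.
Only the nonzero effect(s) matter; the net shift is to the right.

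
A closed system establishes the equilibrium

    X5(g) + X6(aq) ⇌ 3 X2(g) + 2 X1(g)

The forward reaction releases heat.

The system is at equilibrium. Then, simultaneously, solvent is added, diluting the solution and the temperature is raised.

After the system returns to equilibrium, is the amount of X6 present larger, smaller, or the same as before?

increases

Dilution lowers every aqueous concentration by the same factor. Δn_aq = 0 − 1 = -1, so the system shifts toward the side with more dissolved moles — to the left.
The forward reaction is exothermic. Raising T favours the endothermic direction — shift to the left.
The net shift is to the left. X6 is a reactant, so its amount increases.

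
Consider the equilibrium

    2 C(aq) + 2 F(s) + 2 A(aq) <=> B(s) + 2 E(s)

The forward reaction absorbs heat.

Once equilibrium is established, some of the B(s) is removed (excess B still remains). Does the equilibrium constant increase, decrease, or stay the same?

The equilibrium constant depends only on temperature. This perturbation changes neither the position of equilibrium nor K.

unchanged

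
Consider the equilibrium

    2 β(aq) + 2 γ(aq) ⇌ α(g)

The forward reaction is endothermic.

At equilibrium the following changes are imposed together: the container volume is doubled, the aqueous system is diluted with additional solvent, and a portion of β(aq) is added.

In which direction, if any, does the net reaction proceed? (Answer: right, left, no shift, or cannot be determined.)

Gas moles: reactants 0, products 1 (Δn_gas = +1). Expansion shifts the system toward the side with more moles of gas — to the right.
Dilution lowers every aqueous concentration by the same factor. Δn_aq = 0 − 4 = -4, so the system shifts toward the side with more dissolved moles — to the left.
Adding β (aq), a reactant, drives the reaction to the right.
The individual effects push in opposite directions; without quantitative information the net direction cannot be determined.

cannot be determined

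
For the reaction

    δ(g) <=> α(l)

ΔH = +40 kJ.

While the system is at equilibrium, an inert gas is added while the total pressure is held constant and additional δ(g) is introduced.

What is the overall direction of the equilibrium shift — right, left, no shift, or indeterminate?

Adding inert gas at constant total pressure expands the volume and lowers every reacting partial pressure. With Δn_gas = 0 − 1 = -1, Q moves away from K toward the side with fewer gas moles, so the system shifts toward the side with more gas moles — to the left.
Adding δ (g), a reactant, drives the reaction to the right.
The individual effects push in opposite directions; without quantitative information the net direction cannot be determined.

cannot be determined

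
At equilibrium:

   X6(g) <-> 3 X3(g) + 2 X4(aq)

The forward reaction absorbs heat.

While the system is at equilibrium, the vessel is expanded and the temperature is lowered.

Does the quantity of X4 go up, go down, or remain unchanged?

cannot be determined

Gas moles: reactants 1, products 3 (Δn_gas = +2). Expansion shifts the system toward the side with more moles of gas — to the right.
The forward reaction is endothermic. Lowering T favours the exothermic direction — shift to the left.
The two effects oppose each other, so the net shift — and hence the change in X4 — cannot be determined from the given information.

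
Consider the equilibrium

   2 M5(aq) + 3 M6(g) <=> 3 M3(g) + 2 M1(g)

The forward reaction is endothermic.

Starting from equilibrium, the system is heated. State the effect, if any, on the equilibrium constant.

K depends on temperature via the van 't Hoff relation. The forward reaction is endothermic, so raising T increases K.

increases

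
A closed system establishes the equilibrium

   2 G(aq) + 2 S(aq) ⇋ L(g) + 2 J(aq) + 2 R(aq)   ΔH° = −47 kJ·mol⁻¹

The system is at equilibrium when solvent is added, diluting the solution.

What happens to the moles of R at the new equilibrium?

Dilution scales every aqueous concentration by the same factor. Δn_aq = 4 − 4 = 0, so Q is unchanged — no shift.
No net shift occurs, so the amount of R is unchanged.

unchanged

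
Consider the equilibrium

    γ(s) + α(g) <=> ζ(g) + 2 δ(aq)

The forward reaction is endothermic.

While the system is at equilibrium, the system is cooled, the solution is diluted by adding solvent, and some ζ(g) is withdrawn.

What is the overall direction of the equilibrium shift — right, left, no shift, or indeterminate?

cannot be determined

The forward reaction is endothermic. Lowering T favours the exothermic direction — shift to the left.
Dilution lowers every aqueous concentration by the same factor. Δn_aq = 2 − 0 = +2, so the system shifts toward the side with more dissolved moles — to the right.
Removing ζ (g), a product, drives the reaction to the right.
The individual effects push in opposite directions; without quantitative information the net direction cannot be determined.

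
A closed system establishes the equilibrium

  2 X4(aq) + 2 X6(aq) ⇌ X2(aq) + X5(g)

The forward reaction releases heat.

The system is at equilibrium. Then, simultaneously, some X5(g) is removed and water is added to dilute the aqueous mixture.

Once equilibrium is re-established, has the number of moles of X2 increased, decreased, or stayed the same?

Removing X5 (g), a product, drives the reaction to the right.
Dilution lowers every aqueous concentration by the same factor. Δn_aq = 1 − 4 = -3, so the system shifts toward the side with more dissolved moles — to the left.
The two effects oppose each other, so the net shift — and hence the change in X2 — cannot be determined from the given information.

cannot be determined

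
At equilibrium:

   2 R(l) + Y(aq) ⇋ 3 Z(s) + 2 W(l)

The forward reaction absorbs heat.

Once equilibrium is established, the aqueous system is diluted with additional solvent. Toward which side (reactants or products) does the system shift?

Dilution lowers every aqueous concentration by the same factor. Δn_aq = 0 − 1 = -1, so the system shifts toward the side with more dissolved moles — to the left.

left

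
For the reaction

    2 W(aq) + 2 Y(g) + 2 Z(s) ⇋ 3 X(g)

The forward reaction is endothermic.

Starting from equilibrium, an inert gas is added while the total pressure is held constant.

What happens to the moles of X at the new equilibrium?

Adding inert gas at constant total pressure expands the volume and lowers every reacting partial pressure. With Δn_gas = 3 − 2 = +1, Q moves away from K toward the side with fewer gas moles, so the system shifts toward the side with more gas moles — to the right.
The net shift is to the right. X is a product, so its amount increases.

increases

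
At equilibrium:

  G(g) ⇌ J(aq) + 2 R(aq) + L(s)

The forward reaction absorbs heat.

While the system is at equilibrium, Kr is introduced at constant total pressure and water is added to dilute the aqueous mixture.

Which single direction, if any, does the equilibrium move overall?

Adding inert gas at constant total pressure expands the volume and lowers every reacting partial pressure. With Δn_gas = 0 − 1 = -1, Q moves away from K toward the side with fewer gas moles, so the system shifts toward the side with more gas moles — to the left.
Dilution lowers every aqueous concentration by the same factor. Δn_aq = 3 − 0 = +3, so the system shifts toward the side with more dissolved moles — to the right.
The individual effects push in opposite directions; without quantitative information the net direction cannot be determined.

cannot be determined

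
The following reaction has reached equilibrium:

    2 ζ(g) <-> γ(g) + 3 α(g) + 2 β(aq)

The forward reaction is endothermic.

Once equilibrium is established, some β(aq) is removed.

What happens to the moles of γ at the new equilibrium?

increases

Removing β (aq), a product, drives the reaction to the right.
The net shift is to the right. γ is a product, so its amount increases.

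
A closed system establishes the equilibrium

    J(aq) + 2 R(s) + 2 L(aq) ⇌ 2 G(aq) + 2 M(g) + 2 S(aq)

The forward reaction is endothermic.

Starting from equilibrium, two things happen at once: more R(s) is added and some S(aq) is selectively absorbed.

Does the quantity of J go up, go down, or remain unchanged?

R is a pure solid; its activity is 1 regardless of amount, so Q is unaffected — no shift from this change.
Removing S (aq), a product, drives the reaction to the right.
The net shift is to the right. J is a reactant, so its amount decreases.

decreases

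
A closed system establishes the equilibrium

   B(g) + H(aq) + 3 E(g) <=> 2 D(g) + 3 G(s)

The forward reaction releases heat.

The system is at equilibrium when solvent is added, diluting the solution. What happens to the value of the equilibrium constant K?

The equilibrium constant depends only on temperature. This perturbation may move the position of equilibrium, but since T is unchanged, K itself is unchanged.

unchanged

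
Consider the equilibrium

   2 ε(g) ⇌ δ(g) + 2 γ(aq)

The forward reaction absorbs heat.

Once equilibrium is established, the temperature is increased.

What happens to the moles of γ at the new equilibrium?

increases

The forward reaction is endothermic. Raising T favours the endothermic direction — shift to the right.
The net shift is to the right. γ is a product, so its amount increases.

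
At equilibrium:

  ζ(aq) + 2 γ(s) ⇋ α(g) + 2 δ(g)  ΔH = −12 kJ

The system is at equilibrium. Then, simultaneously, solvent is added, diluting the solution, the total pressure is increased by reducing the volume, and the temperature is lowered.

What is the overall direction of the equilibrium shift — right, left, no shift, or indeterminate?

Dilution lowers every aqueous concentration by the same factor. Δn_aq = 0 − 1 = -1, so the system shifts toward the side with more dissolved moles — to the left.
Gas moles: reactants 0, products 3 (Δn_gas = +3). Compression shifts the system toward the side with fewer moles of gas — to the left.
The forward reaction is exothermic. Lowering T favours the exothermic direction — shift to the right.
The individual effects push in opposite directions; without quantitative information the net direction cannot be determined.

cannot be determined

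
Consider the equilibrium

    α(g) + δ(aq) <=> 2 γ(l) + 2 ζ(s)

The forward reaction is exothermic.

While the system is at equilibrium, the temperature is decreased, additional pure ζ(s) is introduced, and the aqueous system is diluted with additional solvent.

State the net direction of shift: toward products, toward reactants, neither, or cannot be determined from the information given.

cannot be determined

The forward reaction is exothermic. Lowering T favours the exothermic direction — shift to the right.
ζ is a pure solid; its activity is 1 regardless of amount, so Q is unaffected — no shift from this change.
Dilution lowers every aqueous concentration by the same factor. Δn_aq = 0 − 1 = -1, so the system shifts toward the side with more dissolved moles — to the left.
The individual effects push in opposite directions; without quantitative information the net direction cannot be determined.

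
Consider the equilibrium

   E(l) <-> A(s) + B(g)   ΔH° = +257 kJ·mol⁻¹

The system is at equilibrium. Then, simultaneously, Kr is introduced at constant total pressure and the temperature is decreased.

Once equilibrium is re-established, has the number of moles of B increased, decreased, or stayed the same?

cannot be determined

Adding inert gas at constant total pressure expands the volume and lowers every reacting partial pressure. With Δn_gas = 1 − 0 = +1, Q moves away from K toward the side with fewer gas moles, so the system shifts toward the side with more gas moles — to the right.
The forward reaction is endothermic. Lowering T favours the exothermic direction — shift to the left.
The two effects oppose each other, so the net shift — and hence the change in B — cannot be determined from the given information.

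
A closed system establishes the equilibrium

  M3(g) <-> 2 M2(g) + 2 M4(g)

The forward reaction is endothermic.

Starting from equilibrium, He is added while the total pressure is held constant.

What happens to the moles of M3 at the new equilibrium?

decreases

Adding inert gas at constant total pressure expands the volume and lowers every reacting partial pressure. With Δn_gas = 4 − 1 = +3, Q moves away from K toward the side with fewer gas moles, so the system shifts toward the side with more gas moles — to the right.
The net shift is to the right. M3 is a reactant, so its amount decreases.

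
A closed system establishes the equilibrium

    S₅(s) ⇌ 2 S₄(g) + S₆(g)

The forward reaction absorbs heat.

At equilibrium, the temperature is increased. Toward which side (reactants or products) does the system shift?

The forward reaction is endothermic. Raising T favours the endothermic direction — shift to the right.

right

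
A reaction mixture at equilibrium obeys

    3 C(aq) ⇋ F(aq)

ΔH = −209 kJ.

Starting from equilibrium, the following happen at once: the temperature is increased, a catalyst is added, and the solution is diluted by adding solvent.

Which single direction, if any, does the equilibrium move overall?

left

The forward reaction is exothermic. Raising T favours the endothermic direction — shift to the left.
A catalyst speeds both forward and reverse rates equally; it changes neither Q nor K — no shift from this change.
Dilution lowers every aqueous concentration by the same factor. Δn_aq = 1 − 3 = -2, so the system shifts toward the side with more dissolved moles — to the left.
Only the nonzero effect(s) matter; the net shift is to the left.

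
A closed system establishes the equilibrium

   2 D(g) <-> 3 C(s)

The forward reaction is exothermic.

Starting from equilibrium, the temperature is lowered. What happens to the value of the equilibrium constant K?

K depends on temperature via the van 't Hoff relation. The forward reaction is exothermic, so lowering T increases K.

increases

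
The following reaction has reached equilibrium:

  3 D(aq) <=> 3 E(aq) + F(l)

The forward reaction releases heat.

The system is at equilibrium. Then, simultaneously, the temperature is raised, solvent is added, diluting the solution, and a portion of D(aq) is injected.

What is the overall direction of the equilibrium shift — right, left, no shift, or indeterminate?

The forward reaction is exothermic. Raising T favours the endothermic direction — shift to the left.
Dilution scales every aqueous concentration by the same factor. Δn_aq = 3 − 3 = 0, so Q is unchanged — no shift.
Adding D (aq), a reactant, drives the reaction to the right.
The individual effects push in opposite directions; without quantitative information the net direction cannot be determined.

cannot be determined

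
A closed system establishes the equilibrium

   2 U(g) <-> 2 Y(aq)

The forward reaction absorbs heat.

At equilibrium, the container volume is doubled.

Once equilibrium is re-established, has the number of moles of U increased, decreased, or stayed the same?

Gas moles: reactants 2, products 0 (Δn_gas = -2). Expansion shifts the system toward the side with more moles of gas — to the left.
The net shift is to the left. U is a reactant, so its amount increases.

increases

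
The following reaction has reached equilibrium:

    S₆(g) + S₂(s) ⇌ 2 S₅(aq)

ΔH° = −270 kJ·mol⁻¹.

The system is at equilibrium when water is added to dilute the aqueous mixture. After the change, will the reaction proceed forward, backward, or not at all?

Dilution lowers every aqueous concentration by the same factor. Δn_aq = 2 − 0 = +2, so the system shifts toward the side with more dissolved moles — to the right.

right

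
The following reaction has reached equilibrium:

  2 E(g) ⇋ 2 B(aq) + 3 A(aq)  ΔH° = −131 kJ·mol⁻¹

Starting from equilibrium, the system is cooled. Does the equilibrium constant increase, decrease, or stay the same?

increases

K depends on temperature via the van 't Hoff relation. The forward reaction is exothermic, so lowering T increases K.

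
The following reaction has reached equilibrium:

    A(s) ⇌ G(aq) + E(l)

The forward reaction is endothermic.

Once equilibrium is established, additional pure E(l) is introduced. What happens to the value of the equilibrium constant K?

The equilibrium constant depends only on temperature. This perturbation changes neither the position of equilibrium nor K.

unchanged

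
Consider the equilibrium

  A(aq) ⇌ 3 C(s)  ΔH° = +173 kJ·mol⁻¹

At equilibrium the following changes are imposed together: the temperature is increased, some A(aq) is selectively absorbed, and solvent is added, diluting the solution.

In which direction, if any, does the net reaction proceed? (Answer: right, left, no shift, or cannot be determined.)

cannot be determined

The forward reaction is endothermic. Raising T favours the endothermic direction — shift to the right.
Removing A (aq), a reactant, drives the reaction to the left.
Dilution lowers every aqueous concentration by the same factor. Δn_aq = 0 − 1 = -1, so the system shifts toward the side with more dissolved moles — to the left.
The individual effects push in opposite directions; without quantitative information the net direction cannot be determined.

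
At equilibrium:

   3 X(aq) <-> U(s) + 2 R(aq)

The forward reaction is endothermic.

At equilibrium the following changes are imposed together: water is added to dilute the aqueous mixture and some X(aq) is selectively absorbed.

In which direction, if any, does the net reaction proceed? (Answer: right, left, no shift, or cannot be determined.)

left

Dilution lowers every aqueous concentration by the same factor. Δn_aq = 2 − 3 = -1, so the system shifts toward the side with more dissolved moles — to the left.
Removing X (aq), a reactant, drives the reaction to the left.
All effects act in the same direction — net shift to the left.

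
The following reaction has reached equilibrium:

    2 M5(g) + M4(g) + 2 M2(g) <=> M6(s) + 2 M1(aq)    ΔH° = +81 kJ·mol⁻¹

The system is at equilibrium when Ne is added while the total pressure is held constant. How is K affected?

unchanged

The equilibrium constant depends only on temperature. This perturbation may move the position of equilibrium, but since T is unchanged, K itself is unchanged.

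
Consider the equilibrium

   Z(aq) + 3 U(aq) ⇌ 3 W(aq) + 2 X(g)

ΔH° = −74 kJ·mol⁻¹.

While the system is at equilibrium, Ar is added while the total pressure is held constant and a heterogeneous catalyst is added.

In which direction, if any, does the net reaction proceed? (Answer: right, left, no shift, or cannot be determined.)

right

Adding inert gas at constant total pressure expands the volume and lowers every reacting partial pressure. With Δn_gas = 2 − 0 = +2, Q moves away from K toward the side with fewer gas moles, so the system shifts toward the side with more gas moles — to the right.
A catalyst speeds both forward and reverse rates equally; it changes neither Q nor K — no shift from this change.
Only the nonzero effect(s) matter; the net shift is to the right.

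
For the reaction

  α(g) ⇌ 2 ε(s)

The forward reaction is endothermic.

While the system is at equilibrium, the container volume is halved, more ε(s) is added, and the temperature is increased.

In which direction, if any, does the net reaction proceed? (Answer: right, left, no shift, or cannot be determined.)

right

Gas moles: reactants 1, products 0 (Δn_gas = -1). Compression shifts the system toward the side with fewer moles of gas — to the right.
ε is a pure solid; its activity is 1 regardless of amount, so Q is unaffected — no shift from this change.
The forward reaction is endothermic. Raising T favours the endothermic direction — shift to the right.
Only the nonzero effect(s) matter; the net shift is to the right.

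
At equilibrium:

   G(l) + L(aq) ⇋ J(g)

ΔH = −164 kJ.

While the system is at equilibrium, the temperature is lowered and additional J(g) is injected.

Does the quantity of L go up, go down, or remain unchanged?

The forward reaction is exothermic. Lowering T favours the exothermic direction — shift to the right.
Adding J (g), a product, drives the reaction to the left.
The two effects oppose each other, so the net shift — and hence the change in L — cannot be determined from the given information.

cannot be determined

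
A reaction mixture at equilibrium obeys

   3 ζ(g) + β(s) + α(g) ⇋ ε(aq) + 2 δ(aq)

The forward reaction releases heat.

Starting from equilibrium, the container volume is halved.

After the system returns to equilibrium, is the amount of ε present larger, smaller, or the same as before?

increases

Gas moles: reactants 4, products 0 (Δn_gas = -4). Compression shifts the system toward the side with fewer moles of gas — to the right.
The net shift is to the right. ε is a product, so its amount increases.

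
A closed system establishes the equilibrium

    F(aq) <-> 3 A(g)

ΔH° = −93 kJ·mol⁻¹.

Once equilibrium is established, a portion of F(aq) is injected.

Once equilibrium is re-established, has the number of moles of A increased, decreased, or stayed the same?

Adding F (aq), a reactant, drives the reaction to the right.
The net shift is to the right. A is a product, so its amount increases.

increases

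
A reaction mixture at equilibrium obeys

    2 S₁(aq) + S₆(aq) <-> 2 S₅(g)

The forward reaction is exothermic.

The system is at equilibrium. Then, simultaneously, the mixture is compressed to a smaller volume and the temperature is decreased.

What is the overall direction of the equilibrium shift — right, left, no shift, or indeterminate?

Gas moles: reactants 0, products 2 (Δn_gas = +2). Compression shifts the system toward the side with fewer moles of gas — to the left.
The forward reaction is exothermic. Lowering T favours the exothermic direction — shift to the right.
The individual effects push in opposite directions; without quantitative information the net direction cannot be determined.

cannot be determined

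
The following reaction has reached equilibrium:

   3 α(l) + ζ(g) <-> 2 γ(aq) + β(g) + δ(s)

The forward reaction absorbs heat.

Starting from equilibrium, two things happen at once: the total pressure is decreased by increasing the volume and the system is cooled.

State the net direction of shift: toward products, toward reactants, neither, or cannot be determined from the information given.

Gas moles: reactants 1, products 1. Δn_gas = 0, so a volume change leaves Q equal to K — no shift from this change.
The forward reaction is endothermic. Lowering T favours the exothermic direction — shift to the left.
Only the nonzero effect(s) matter; the net shift is to the left.

left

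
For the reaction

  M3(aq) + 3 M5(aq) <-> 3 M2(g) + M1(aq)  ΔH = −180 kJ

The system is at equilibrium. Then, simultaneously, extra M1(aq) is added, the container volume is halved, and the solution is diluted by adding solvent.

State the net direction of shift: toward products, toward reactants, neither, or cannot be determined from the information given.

left

Adding M1 (aq), a product, drives the reaction to the left.
Gas moles: reactants 0, products 3 (Δn_gas = +3). Compression shifts the system toward the side with fewer moles of gas — to the left.
Dilution lowers every aqueous concentration by the same factor. Δn_aq = 1 − 4 = -3, so the system shifts toward the side with more dissolved moles — to the left.
All effects act in the same direction — net shift to the left.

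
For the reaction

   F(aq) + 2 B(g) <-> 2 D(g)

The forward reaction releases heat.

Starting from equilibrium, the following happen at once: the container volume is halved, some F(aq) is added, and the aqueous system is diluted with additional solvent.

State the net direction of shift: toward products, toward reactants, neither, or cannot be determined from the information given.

cannot be determined

Gas moles: reactants 2, products 2. Δn_gas = 0, so a volume change leaves Q equal to K — no shift from this change.
Adding F (aq), a reactant, drives the reaction to the right.
Dilution lowers every aqueous concentration by the same factor. Δn_aq = 0 − 1 = -1, so the system shifts toward the side with more dissolved moles — to the left.
The individual effects push in opposite directions; without quantitative information the net direction cannot be determined.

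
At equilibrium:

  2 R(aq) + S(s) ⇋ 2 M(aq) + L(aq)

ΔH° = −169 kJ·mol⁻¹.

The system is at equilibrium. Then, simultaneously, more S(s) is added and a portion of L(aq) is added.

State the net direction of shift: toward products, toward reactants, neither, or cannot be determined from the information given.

left

S is a pure solid; its activity is 1 regardless of amount, so Q is unaffected — no shift from this change.
Adding L (aq), a product, drives the reaction to the left.
Only the nonzero effect(s) matter; the net shift is to the left.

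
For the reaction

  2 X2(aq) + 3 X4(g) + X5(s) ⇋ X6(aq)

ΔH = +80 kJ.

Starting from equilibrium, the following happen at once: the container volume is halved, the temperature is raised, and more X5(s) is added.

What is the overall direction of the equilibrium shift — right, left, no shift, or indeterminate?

Gas moles: reactants 3, products 0 (Δn_gas = -3). Compression shifts the system toward the side with fewer moles of gas — to the right.
The forward reaction is endothermic. Raising T favours the endothermic direction — shift to the right.
X5 is a pure solid; its activity is 1 regardless of amount, so Q is unaffected — no shift from this change.
Only the nonzero effect(s) matter; the net shift is to the right.

right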